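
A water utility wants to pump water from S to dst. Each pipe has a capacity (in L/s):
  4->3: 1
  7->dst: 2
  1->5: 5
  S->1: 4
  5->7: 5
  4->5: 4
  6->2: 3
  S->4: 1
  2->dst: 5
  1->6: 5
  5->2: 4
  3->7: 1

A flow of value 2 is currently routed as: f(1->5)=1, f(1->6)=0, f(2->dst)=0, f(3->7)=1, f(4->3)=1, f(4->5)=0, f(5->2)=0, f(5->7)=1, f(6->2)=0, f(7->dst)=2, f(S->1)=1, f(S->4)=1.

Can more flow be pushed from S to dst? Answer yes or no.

Yes

Residual path S->1->5->2->dst has bottleneck 3 > 0.
Pushing 3 along it raises the flow to 5, so the given flow is not maximum.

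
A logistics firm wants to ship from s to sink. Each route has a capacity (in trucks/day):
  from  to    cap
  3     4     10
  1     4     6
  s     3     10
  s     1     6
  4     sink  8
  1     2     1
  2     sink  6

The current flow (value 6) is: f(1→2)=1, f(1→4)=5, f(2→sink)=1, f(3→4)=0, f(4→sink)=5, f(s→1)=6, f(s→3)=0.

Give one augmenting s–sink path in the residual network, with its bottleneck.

Residual along s→3→4→sink: s→3: 10, 3→4: 10, 4→sink: 3.
Bottleneck = min = 3.

s→3→4→sink, bottleneck 3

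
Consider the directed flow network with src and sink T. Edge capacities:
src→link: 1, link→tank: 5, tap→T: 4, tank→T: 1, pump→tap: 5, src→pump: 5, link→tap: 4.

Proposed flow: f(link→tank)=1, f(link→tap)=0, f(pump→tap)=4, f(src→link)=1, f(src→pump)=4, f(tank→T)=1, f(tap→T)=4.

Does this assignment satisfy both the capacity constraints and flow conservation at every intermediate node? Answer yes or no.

Every edge has 0 ≤ f(e) ≤ cap(e).
At each intermediate node, inflow equals outflow.

Yes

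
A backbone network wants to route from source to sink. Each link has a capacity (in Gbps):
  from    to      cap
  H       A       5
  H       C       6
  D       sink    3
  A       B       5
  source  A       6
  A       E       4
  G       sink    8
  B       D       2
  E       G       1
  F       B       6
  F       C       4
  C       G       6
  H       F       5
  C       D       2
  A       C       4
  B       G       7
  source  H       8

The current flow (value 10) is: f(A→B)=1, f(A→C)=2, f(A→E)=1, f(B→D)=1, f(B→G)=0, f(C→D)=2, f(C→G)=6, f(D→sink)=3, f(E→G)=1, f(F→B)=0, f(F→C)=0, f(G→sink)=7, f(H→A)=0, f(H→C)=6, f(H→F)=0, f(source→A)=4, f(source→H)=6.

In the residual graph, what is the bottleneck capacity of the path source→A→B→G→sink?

Residual capacities along the path: source→A: 2, A→B: 4, B→G: 7, G→sink: 1.
Minimum is 1.

1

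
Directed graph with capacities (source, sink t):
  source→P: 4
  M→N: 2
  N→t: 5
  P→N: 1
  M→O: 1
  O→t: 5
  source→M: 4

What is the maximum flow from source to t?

4

Augment source→P→N→t: bottleneck 1. Total 1.
Augment source→M→N→t: bottleneck 2. Total 3.
Augment source→M→O→t: bottleneck 1. Total 4.
No augmenting path remains in the residual graph.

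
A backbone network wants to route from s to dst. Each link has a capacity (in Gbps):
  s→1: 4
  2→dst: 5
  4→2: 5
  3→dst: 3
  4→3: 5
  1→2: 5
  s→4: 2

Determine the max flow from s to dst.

Augment s→4→3→dst: bottleneck 2. Total 2.
Augment s→1→2→dst: bottleneck 4. Total 6.
No augmenting path remains in the residual graph.

6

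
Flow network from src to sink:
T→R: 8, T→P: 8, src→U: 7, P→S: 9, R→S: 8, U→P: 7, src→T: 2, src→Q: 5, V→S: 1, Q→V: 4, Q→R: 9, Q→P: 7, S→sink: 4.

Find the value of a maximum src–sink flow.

Augment src→Q→V→S→sink: bottleneck 1. Total 1.
Augment src→Q→P→S→sink: bottleneck 3. Total 4.
No augmenting path remains in the residual graph.

4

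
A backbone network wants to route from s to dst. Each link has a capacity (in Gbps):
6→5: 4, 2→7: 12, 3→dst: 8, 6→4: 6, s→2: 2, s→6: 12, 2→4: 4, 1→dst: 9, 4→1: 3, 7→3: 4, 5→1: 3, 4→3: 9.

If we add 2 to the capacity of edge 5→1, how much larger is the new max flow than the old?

1

Original max flow = 11.
After raising cap(5→1), augmenting paths through that edge carry 1 more unit.
New max flow = 12. Increase = 1.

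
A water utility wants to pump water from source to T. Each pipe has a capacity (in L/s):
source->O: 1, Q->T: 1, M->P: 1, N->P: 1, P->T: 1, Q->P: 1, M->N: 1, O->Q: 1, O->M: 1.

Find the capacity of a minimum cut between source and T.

1

Max flow = 1 (via 1 augmenting path).
In the residual at optimum, the set reachable from source is {source}.
Cut edges: source->O (cap 1). Sum = 1.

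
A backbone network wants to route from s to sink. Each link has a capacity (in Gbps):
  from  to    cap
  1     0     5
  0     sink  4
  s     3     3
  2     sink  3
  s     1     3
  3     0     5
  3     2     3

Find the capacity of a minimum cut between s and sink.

6

Max flow = 6 (via 2 augmenting paths).
In the residual at optimum, the set reachable from s is {s}.
Cut edges: s→3 (cap 3), s→1 (cap 3). Sum = 6.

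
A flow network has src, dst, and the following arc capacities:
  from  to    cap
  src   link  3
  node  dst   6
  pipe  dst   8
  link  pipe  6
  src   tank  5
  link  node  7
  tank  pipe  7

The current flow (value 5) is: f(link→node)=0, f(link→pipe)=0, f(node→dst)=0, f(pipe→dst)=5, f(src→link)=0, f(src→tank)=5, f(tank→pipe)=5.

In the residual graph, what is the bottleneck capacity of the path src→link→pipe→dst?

3

Residual capacities along the path: src→link: 3, link→pipe: 6, pipe→dst: 3.
Minimum is 3.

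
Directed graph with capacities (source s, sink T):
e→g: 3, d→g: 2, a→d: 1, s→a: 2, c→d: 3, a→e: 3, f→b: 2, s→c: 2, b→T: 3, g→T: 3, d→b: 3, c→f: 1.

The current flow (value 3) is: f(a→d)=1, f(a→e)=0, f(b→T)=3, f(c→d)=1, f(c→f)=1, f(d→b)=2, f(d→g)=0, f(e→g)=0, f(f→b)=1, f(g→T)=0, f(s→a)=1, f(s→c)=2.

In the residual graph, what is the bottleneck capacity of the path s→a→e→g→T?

1

Residual capacities along the path: s→a: 1, a→e: 3, e→g: 3, g→T: 3.
Minimum is 1.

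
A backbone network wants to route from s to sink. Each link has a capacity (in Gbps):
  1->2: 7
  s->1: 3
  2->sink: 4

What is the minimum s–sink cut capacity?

Max flow = 3 (via 1 augmenting path).
In the residual at optimum, the set reachable from s is {s}.
Cut edges: s->1 (cap 3). Sum = 3.

3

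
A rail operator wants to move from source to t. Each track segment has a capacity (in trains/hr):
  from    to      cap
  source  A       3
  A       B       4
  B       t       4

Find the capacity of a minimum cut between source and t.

Max flow = 3 (via 1 augmenting path).
In the residual at optimum, the set reachable from source is {source}.
Cut edges: source->A (cap 3). Sum = 3.

3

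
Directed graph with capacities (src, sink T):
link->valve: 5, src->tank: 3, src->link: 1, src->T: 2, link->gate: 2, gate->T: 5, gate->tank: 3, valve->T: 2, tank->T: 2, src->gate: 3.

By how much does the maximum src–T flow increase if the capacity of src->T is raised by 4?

4

Original max flow = 8.
After raising cap(src->T), augmenting paths through that edge carry 4 more units.
New max flow = 12. Increase = 4.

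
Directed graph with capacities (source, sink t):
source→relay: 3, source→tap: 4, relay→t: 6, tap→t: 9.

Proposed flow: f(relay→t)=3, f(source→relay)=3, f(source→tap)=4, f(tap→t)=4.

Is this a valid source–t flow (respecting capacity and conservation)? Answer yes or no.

Every edge has 0 ≤ f(e) ≤ cap(e).
At each intermediate node, inflow equals outflow.

Yes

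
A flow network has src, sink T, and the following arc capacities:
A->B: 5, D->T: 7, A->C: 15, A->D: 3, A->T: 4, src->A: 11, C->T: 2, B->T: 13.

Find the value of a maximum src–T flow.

Augment src->A->T: bottleneck 4. Total 4.
Augment src->A->D->T: bottleneck 3. Total 7.
Augment src->A->B->T: bottleneck 4. Total 11.
No augmenting path remains in the residual graph.

11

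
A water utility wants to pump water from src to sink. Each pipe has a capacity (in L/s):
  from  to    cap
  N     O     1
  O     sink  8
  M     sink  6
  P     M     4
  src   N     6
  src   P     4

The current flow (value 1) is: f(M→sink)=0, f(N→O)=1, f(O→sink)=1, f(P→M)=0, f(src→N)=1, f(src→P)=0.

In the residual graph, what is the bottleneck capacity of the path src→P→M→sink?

4

Residual capacities along the path: src→P: 4, P→M: 4, M→sink: 6.
Minimum is 4.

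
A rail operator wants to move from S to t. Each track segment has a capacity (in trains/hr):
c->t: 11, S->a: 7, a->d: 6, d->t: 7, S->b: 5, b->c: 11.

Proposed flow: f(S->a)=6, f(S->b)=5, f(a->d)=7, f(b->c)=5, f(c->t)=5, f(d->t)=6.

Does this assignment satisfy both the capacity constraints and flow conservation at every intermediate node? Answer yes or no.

Capacity violated on a->d: flow 7 > capacity 6.

No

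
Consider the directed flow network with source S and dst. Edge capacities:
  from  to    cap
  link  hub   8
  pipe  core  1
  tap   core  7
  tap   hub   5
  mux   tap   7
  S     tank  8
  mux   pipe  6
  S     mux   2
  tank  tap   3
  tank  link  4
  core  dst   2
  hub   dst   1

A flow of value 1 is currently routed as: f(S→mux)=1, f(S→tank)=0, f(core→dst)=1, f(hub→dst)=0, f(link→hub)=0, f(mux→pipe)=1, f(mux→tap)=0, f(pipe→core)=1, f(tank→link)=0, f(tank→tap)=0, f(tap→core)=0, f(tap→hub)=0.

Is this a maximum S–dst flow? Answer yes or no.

Residual path S→mux→tap→core→dst has bottleneck 1 > 0.
Pushing 1 along it raises the flow to 2, so the given flow is not maximum.

No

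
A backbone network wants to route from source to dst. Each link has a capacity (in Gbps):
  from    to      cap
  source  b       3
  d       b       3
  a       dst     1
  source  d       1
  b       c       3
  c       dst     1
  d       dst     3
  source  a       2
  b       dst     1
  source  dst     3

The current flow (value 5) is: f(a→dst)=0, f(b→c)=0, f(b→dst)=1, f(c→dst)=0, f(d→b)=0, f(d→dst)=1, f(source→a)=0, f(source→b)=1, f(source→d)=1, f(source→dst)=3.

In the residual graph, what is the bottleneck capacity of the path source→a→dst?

Residual capacities along the path: source→a: 2, a→dst: 1.
Minimum is 1.

1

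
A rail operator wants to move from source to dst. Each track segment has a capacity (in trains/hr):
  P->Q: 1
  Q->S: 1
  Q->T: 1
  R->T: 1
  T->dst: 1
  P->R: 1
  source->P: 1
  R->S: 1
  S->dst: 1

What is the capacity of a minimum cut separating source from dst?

1

Max flow = 1 (via 1 augmenting path).
In the residual at optimum, the set reachable from source is {source}.
Cut edges: source->P (cap 1). Sum = 1.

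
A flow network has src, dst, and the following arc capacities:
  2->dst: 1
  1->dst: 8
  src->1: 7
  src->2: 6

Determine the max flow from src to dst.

8

Augment src->1->dst: bottleneck 7. Total 7.
Augment src->2->dst: bottleneck 1. Total 8.
No augmenting path remains in the residual graph.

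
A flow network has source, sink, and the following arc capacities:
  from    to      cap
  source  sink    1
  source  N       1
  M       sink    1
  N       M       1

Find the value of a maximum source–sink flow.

Augment source->sink: bottleneck 1. Total 1.
Augment source->N->M->sink: bottleneck 1. Total 2.
No augmenting path remains in the residual graph.

2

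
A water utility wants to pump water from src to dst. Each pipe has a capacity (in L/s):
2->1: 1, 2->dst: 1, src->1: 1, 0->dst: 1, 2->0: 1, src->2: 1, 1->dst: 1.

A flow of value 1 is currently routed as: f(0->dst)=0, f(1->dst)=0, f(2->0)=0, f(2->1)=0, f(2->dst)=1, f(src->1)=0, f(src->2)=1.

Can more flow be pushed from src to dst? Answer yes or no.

Residual path src->1->dst has bottleneck 1 > 0.
Pushing 1 along it raises the flow to 2, so the given flow is not maximum.

Yes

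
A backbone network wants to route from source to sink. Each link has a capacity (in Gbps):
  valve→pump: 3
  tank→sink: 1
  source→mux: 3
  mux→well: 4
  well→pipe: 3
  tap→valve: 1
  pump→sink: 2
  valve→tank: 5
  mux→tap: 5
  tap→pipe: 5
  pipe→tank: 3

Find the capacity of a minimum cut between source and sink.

Max flow = 2 (via 2 augmenting paths).
In the residual at optimum, the set reachable from source is {mux, pipe, source, tank, tap, well}.
Cut edges: tap→valve (cap 1), tank→sink (cap 1). Sum = 2.

2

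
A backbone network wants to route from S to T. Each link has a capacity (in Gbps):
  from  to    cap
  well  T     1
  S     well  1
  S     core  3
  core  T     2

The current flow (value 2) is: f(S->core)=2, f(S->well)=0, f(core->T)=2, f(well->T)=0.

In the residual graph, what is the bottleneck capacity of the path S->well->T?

1

Residual capacities along the path: S->well: 1, well->T: 1.
Minimum is 1.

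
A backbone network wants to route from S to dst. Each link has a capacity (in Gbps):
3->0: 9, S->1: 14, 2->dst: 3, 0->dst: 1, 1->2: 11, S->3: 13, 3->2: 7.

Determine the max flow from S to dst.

Augment S->3->0->dst: bottleneck 1. Total 1.
Augment S->3->2->dst: bottleneck 3. Total 4.
No augmenting path remains in the residual graph.

4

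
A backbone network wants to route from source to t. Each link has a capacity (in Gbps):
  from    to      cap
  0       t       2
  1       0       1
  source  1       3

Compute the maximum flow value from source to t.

Augment source->1->0->t: bottleneck 1. Total 1.
No augmenting path remains in the residual graph.

1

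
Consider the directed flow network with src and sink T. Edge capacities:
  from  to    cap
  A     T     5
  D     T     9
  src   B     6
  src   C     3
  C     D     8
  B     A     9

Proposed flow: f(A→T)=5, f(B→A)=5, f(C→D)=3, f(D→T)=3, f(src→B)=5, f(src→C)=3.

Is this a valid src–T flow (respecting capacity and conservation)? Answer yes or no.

Yes

Every edge has 0 ≤ f(e) ≤ cap(e).
At each intermediate node, inflow equals outflow.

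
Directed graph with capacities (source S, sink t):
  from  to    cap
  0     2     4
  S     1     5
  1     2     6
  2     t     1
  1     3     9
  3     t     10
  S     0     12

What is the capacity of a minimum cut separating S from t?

Max flow = 6 (via 2 augmenting paths).
In the residual at optimum, the set reachable from S is {0, 2, S}.
Cut edges: S->1 (cap 5), 2->t (cap 1). Sum = 6.

6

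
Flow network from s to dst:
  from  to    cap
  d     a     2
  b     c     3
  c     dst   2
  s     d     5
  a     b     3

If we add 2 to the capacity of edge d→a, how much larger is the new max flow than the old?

0

Original max flow = 2.
Even with extra capacity on d→a, another cut of capacity 2 remains binding.
New max flow = 2. Increase = 0.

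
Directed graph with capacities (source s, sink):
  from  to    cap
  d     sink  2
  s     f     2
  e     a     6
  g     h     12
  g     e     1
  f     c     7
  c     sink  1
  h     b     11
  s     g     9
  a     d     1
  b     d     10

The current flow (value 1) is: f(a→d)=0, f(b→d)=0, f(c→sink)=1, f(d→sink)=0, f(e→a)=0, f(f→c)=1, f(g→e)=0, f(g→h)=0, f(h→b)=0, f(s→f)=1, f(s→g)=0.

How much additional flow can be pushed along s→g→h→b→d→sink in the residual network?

2

Residual capacities along the path: s→g: 9, g→h: 12, h→b: 11, b→d: 10, d→sink: 2.
Minimum is 2.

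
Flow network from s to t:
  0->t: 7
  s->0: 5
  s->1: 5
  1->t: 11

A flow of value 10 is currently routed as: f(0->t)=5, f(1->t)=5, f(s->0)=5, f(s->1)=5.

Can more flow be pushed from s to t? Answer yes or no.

Residual reachable from s: {s}; t is not reachable.
Saturated cut: s->0, s->1 with total capacity 10 = current flow value. Flow is maximum.

No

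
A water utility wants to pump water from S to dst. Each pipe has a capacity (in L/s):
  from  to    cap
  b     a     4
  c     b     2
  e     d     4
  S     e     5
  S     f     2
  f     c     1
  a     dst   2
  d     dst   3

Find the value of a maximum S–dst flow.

Augment S→e→d→dst: bottleneck 3. Total 3.
Augment S→f→c→b→a→dst: bottleneck 1. Total 4.
No augmenting path remains in the residual graph.

4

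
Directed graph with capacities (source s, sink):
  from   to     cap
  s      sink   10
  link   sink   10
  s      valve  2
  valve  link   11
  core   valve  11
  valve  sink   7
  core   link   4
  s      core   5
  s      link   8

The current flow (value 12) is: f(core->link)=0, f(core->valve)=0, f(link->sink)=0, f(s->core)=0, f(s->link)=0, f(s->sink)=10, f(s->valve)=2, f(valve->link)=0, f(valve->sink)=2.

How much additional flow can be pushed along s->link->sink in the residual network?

8

Residual capacities along the path: s->link: 8, link->sink: 10.
Minimum is 8.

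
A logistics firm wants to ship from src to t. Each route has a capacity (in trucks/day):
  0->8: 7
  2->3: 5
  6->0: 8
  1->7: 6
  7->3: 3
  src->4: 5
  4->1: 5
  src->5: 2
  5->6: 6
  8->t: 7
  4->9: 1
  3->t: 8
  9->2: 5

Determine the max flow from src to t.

Augment src->5->6->0->8->t: bottleneck 2. Total 2.
Augment src->4->9->2->3->t: bottleneck 1. Total 3.
Augment src->4->1->7->3->t: bottleneck 3. Total 6.
No augmenting path remains in the residual graph.

6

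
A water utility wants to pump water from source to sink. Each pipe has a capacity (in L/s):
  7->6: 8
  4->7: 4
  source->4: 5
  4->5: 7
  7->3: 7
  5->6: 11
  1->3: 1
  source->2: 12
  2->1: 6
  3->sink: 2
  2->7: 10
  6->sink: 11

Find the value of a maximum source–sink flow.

13

Augment source->2->1->3->sink: bottleneck 1. Total 1.
Augment source->2->7->3->sink: bottleneck 1. Total 2.
Augment source->2->7->6->sink: bottleneck 8. Total 10.
Augment source->4->5->6->sink: bottleneck 3. Total 13.
No augmenting path remains in the residual graph.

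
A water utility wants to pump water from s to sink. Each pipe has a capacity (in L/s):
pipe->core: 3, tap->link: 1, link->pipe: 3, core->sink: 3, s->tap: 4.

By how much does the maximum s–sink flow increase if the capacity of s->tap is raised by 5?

Original max flow = 1.
Edge s->tap does not cross the min cut (source side {s, tap}), so extra capacity there cannot help.
New max flow = 1. Increase = 0.

0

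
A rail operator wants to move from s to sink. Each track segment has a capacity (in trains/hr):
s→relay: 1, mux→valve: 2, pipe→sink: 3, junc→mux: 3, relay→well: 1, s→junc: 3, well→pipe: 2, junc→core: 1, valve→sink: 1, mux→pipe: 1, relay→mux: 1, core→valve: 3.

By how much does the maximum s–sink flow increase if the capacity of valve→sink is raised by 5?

1

Original max flow = 3.
After raising cap(valve→sink), augmenting paths through that edge carry 1 more unit.
New max flow = 4. Increase = 1.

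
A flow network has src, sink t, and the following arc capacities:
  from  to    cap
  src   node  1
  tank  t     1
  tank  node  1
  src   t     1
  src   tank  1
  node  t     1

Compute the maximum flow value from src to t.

3

Augment src→t: bottleneck 1. Total 1.
Augment src→tank→t: bottleneck 1. Total 2.
Augment src→node→t: bottleneck 1. Total 3.
No augmenting path remains in the residual graph.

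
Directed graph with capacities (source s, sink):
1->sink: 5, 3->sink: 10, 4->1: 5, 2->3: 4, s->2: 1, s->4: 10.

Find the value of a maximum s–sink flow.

6

Augment s->4->1->sink: bottleneck 5. Total 5.
Augment s->2->3->sink: bottleneck 1. Total 6.
No augmenting path remains in the residual graph.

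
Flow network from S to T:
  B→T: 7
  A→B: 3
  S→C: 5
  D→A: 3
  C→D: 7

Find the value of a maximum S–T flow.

3

Augment S→C→D→A→B→T: bottleneck 3. Total 3.
No augmenting path remains in the residual graph.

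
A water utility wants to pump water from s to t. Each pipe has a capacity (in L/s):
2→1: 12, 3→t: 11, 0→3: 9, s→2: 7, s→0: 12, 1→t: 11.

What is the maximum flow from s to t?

16

Augment s→0→3→t: bottleneck 9. Total 9.
Augment s→2→1→t: bottleneck 7. Total 16.
No augmenting path remains in the residual graph.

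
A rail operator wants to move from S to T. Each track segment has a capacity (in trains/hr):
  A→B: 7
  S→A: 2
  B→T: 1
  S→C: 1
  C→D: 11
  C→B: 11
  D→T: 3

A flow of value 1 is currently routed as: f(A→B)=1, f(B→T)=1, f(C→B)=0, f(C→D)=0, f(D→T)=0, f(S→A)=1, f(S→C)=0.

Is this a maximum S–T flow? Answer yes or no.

Residual path S→C→D→T has bottleneck 1 > 0.
Pushing 1 along it raises the flow to 2, so the given flow is not maximum.

No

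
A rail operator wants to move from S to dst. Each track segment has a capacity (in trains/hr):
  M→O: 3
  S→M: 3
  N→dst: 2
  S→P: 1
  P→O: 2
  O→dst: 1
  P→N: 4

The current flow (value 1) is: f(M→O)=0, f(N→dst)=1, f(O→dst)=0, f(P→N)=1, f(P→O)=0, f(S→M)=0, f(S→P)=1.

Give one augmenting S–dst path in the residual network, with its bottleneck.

Residual along S→M→O→dst: S→M: 3, M→O: 3, O→dst: 1.
Bottleneck = min = 1.

S→M→O→dst, bottleneck 1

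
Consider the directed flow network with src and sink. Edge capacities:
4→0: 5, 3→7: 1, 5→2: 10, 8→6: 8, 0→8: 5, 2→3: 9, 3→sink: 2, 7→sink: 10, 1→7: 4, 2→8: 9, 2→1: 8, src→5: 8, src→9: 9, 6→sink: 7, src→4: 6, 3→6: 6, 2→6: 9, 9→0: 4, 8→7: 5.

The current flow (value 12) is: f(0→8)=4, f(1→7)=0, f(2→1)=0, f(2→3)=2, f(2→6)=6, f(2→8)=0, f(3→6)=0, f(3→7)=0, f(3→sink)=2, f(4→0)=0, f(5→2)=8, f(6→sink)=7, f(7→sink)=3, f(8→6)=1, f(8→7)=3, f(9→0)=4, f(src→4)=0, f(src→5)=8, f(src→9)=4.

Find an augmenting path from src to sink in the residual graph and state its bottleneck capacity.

Residual along src→4→0→8→7→sink: src→4: 6, 4→0: 5, 0→8: 1, 8→7: 2, 7→sink: 7.
Bottleneck = min = 1.

src→4→0→8→7→sink, bottleneck 1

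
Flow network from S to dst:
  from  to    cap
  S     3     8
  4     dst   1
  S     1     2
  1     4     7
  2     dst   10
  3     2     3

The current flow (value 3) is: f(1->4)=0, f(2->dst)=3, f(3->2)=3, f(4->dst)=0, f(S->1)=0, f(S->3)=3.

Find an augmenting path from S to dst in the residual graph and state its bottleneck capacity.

S->1->4->dst, bottleneck 1

Residual along S->1->4->dst: S->1: 2, 1->4: 7, 4->dst: 1.
Bottleneck = min = 1.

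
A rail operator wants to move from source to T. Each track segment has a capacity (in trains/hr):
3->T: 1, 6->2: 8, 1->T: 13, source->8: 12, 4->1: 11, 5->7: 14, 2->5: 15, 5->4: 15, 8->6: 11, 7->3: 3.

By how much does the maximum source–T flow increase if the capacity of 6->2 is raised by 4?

Original max flow = 8.
After raising cap(6->2), augmenting paths through that edge carry 3 more units.
New max flow = 11. Increase = 3.

3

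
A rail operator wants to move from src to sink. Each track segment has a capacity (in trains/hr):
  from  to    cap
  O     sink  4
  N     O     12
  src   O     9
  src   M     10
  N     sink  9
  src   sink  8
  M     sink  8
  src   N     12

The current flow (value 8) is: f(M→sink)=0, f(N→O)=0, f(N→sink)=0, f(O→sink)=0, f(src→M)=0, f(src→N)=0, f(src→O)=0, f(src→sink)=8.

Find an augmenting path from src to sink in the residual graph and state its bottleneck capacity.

Residual along src→N→sink: src→N: 12, N→sink: 9.
Bottleneck = min = 9.

src→N→sink, bottleneck 9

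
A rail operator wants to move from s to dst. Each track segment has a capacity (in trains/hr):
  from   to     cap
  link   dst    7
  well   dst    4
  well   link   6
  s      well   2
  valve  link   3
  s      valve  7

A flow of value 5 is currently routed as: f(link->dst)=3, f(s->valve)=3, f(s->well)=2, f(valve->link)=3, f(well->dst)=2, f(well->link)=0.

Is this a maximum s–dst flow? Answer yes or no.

Residual reachable from s: {s, valve}; dst is not reachable.
Saturated cut: s->well, valve->link with total capacity 5 = current flow value. Flow is maximum.

Yes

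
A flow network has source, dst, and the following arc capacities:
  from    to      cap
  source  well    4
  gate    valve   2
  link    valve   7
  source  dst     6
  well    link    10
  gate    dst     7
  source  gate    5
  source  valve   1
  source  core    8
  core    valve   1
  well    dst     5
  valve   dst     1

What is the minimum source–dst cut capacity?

16

Max flow = 16 (via 4 augmenting paths).
In the residual at optimum, the set reachable from source is {core, source, valve}.
Cut edges: source→gate (cap 5), source→well (cap 4), source→dst (cap 6), valve→dst (cap 1). Sum = 16.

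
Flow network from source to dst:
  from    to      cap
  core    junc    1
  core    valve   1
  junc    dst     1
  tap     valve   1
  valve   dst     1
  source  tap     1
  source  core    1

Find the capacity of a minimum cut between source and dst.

2

Max flow = 2 (via 2 augmenting paths).
In the residual at optimum, the set reachable from source is {source}.
Cut edges: source→tap (cap 1), source→core (cap 1). Sum = 2.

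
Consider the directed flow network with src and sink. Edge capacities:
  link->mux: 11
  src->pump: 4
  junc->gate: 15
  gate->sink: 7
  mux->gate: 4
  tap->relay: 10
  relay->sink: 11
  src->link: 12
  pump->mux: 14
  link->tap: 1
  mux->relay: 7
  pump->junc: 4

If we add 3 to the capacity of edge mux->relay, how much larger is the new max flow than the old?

1

Original max flow = 15.
After raising cap(mux->relay), augmenting paths through that edge carry 1 more unit.
New max flow = 16. Increase = 1.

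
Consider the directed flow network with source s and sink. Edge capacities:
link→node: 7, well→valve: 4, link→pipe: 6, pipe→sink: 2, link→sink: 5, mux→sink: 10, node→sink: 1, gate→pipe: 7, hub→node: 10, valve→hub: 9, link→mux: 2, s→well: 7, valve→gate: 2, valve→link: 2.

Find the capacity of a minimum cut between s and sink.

4

Max flow = 4 (via 2 augmenting paths).
In the residual at optimum, the set reachable from s is {s, well}.
Cut edges: well→valve (cap 4). Sum = 4.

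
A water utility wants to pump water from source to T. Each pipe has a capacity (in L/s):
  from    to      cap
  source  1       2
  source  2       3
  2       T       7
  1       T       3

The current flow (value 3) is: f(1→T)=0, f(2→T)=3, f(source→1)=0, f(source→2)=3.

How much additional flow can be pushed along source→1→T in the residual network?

Residual capacities along the path: source→1: 2, 1→T: 3.
Minimum is 2.

2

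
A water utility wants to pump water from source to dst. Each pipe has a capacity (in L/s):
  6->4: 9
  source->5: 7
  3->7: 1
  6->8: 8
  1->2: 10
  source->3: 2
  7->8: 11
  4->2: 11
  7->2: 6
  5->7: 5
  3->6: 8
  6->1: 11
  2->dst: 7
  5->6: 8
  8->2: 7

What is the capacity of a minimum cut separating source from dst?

Max flow = 7 (via 3 augmenting paths).
In the residual at optimum, the set reachable from source is {1, 2, 3, 4, 5, 6, 7, 8, source}.
Cut edges: 2->dst (cap 7). Sum = 7.

7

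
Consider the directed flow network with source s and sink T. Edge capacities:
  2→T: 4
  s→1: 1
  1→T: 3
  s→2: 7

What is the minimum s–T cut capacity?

Max flow = 5 (via 2 augmenting paths).
In the residual at optimum, the set reachable from s is {2, s}.
Cut edges: s→1 (cap 1), 2→T (cap 4). Sum = 5.

5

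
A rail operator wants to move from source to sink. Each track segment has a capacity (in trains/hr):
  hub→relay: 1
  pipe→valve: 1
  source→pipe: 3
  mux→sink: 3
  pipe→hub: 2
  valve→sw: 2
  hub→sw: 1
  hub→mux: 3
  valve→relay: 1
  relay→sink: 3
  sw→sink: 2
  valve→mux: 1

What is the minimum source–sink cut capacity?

Max flow = 3 (via 2 augmenting paths).
In the residual at optimum, the set reachable from source is {source}.
Cut edges: source→pipe (cap 3). Sum = 3.

3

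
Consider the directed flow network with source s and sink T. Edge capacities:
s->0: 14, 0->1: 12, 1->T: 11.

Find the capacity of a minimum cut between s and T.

11

Max flow = 11 (via 1 augmenting path).
In the residual at optimum, the set reachable from s is {0, 1, s}.
Cut edges: 1->T (cap 11). Sum = 11.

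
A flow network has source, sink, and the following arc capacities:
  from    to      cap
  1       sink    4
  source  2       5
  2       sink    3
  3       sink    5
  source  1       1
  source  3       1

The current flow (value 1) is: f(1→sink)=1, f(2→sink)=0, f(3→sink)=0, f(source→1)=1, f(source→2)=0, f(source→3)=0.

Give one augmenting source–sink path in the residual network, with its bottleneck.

Residual along source→2→sink: source→2: 5, 2→sink: 3.
Bottleneck = min = 3.

source→2→sink, bottleneck 3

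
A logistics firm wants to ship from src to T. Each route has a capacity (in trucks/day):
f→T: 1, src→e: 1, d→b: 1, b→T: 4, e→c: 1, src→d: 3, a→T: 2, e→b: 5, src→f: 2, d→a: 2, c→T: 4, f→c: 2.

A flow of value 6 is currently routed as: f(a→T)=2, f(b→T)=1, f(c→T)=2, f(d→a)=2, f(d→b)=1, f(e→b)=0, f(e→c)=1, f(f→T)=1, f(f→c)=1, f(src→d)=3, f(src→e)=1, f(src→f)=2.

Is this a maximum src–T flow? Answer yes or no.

Yes

Residual reachable from src: {src}; T is not reachable.
Saturated cut: src→e, src→f, src→d with total capacity 6 = current flow value. Flow is maximum.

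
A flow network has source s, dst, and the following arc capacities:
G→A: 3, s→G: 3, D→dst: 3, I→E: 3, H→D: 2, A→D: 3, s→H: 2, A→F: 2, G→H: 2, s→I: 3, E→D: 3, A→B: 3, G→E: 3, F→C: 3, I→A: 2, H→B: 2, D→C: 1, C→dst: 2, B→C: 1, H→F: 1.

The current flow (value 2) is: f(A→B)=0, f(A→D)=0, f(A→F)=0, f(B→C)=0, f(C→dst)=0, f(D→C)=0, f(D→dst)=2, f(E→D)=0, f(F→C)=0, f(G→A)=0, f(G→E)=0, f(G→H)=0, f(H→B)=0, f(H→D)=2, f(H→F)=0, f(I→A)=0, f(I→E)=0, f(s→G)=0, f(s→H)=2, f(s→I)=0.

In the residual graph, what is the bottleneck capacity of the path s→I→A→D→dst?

Residual capacities along the path: s→I: 3, I→A: 2, A→D: 3, D→dst: 1.
Minimum is 1.

1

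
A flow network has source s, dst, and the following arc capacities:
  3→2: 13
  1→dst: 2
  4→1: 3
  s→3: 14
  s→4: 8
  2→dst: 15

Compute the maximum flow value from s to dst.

15

Augment s→3→2→dst: bottleneck 13. Total 13.
Augment s→4→1→dst: bottleneck 2. Total 15.
No augmenting path remains in the residual graph.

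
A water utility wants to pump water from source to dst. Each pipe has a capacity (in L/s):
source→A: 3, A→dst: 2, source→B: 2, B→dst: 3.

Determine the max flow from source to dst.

4

Augment source→A→dst: bottleneck 2. Total 2.
Augment source→B→dst: bottleneck 2. Total 4.
No augmenting path remains in the residual graph.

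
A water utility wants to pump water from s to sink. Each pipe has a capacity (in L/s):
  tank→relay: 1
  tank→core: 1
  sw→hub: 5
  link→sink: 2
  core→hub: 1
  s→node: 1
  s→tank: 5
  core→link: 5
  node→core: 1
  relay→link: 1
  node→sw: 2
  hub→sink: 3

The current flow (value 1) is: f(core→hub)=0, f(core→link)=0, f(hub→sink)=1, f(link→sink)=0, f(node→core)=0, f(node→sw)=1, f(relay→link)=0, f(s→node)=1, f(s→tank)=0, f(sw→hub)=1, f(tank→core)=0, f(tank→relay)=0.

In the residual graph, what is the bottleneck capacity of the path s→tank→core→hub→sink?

Residual capacities along the path: s→tank: 5, tank→core: 1, core→hub: 1, hub→sink: 2.
Minimum is 1.

1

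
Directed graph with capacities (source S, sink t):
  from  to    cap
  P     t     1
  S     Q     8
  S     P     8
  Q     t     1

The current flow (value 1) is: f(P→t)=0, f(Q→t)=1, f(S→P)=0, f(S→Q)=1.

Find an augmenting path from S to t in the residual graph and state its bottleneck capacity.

S→P→t, bottleneck 1

Residual along S→P→t: S→P: 8, P→t: 1.
Bottleneck = min = 1.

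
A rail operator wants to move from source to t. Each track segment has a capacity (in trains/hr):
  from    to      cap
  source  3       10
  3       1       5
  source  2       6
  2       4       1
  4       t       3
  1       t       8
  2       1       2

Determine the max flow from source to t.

Augment source->2->4->t: bottleneck 1. Total 1.
Augment source->2->1->t: bottleneck 2. Total 3.
Augment source->3->1->t: bottleneck 5. Total 8.
No augmenting path remains in the residual graph.

8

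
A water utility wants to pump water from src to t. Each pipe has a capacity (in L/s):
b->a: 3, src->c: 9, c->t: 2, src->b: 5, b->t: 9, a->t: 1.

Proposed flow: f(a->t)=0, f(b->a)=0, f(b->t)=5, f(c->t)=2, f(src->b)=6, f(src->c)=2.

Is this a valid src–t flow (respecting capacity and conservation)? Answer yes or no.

Capacity violated on src->b: flow 6 > capacity 5.

No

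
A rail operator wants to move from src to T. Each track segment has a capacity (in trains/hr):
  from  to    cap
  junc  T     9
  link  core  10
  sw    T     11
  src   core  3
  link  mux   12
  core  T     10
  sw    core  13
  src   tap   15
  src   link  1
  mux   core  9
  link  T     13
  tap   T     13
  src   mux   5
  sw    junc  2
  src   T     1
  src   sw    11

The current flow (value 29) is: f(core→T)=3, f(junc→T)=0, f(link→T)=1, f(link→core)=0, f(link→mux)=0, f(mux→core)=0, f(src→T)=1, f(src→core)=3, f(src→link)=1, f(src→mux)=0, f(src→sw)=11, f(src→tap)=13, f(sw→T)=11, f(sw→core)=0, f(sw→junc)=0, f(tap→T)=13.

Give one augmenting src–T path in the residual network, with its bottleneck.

src→mux→core→T, bottleneck 5

Residual along src→mux→core→T: src→mux: 5, mux→core: 9, core→T: 7.
Bottleneck = min = 5.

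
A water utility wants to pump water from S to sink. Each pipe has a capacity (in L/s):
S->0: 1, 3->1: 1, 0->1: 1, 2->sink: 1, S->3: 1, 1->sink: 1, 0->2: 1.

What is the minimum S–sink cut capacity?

Max flow = 2 (via 2 augmenting paths).
In the residual at optimum, the set reachable from S is {S}.
Cut edges: S->0 (cap 1), S->3 (cap 1). Sum = 2.

2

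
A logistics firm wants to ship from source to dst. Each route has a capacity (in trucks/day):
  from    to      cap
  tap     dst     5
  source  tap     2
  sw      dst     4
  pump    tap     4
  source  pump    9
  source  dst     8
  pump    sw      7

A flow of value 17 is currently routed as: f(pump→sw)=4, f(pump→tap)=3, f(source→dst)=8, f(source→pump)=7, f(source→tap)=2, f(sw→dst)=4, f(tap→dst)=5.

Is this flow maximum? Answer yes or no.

Residual reachable from source: {pump, source, sw, tap}; dst is not reachable.
Saturated cut: source→dst, sw→dst, tap→dst with total capacity 17 = current flow value. Flow is maximum.

Yes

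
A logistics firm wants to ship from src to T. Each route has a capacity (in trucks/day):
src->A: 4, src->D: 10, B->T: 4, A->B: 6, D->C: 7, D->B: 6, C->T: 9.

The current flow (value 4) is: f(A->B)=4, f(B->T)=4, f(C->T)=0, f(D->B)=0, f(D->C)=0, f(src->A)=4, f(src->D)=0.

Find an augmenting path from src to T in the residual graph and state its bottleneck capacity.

src->D->C->T, bottleneck 7

Residual along src->D->C->T: src->D: 10, D->C: 7, C->T: 9.
Bottleneck = min = 7.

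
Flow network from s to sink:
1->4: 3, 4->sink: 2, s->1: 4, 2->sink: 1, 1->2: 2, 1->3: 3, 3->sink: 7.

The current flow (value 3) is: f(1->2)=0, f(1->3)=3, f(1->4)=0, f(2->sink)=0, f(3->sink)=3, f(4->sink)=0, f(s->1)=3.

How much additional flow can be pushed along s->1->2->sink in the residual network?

Residual capacities along the path: s->1: 1, 1->2: 2, 2->sink: 1.
Minimum is 1.

1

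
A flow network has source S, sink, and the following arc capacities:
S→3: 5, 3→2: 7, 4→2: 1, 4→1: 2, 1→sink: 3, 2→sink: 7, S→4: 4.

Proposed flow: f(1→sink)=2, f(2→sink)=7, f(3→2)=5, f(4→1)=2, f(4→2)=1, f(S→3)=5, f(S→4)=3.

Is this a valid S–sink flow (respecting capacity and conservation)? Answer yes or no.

Conservation fails at 2: inflow 6 ≠ outflow 7.

No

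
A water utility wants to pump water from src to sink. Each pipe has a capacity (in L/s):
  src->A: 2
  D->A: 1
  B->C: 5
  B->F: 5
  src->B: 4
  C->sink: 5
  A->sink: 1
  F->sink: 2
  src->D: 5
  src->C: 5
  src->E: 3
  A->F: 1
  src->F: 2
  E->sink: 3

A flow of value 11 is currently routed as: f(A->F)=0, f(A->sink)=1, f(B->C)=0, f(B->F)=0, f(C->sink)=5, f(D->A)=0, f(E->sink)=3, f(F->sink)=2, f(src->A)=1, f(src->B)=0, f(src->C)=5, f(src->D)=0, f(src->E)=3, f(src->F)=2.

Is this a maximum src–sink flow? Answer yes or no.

Residual reachable from src: {A, B, C, D, F, src}; sink is not reachable.
Saturated cut: src->E, A->sink, F->sink, C->sink with total capacity 11 = current flow value. Flow is maximum.

Yes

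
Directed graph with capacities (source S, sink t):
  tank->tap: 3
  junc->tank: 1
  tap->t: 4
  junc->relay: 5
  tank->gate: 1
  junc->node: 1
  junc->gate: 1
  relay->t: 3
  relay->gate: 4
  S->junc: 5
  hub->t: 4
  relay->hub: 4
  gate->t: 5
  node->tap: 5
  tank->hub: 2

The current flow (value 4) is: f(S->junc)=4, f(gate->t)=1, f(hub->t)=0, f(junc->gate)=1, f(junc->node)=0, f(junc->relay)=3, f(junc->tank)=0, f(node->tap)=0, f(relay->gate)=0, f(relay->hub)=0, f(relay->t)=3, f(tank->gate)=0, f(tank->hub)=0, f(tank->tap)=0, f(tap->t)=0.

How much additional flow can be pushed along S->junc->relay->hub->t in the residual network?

Residual capacities along the path: S->junc: 1, junc->relay: 2, relay->hub: 4, hub->t: 4.
Minimum is 1.

1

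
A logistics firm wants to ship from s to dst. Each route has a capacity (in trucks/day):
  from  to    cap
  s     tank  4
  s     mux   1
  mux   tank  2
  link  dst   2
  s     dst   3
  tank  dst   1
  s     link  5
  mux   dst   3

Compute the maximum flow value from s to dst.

7

Augment s->dst: bottleneck 3. Total 3.
Augment s->mux->dst: bottleneck 1. Total 4.
Augment s->link->dst: bottleneck 2. Total 6.
Augment s->tank->dst: bottleneck 1. Total 7.
No augmenting path remains in the residual graph.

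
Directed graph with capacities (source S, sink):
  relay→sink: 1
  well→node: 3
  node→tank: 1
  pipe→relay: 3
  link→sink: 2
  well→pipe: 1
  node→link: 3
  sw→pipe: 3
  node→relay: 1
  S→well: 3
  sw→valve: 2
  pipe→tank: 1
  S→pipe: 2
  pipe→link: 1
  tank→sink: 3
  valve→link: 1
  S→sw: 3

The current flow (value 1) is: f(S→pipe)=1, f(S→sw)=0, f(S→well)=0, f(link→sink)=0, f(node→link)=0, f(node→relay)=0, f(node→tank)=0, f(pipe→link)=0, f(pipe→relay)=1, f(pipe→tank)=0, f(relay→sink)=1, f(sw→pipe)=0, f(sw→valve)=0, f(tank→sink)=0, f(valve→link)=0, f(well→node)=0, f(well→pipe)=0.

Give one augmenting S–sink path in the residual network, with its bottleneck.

Residual along S→pipe→tank→sink: S→pipe: 1, pipe→tank: 1, tank→sink: 3.
Bottleneck = min = 1.

S→pipe→tank→sink, bottleneck 1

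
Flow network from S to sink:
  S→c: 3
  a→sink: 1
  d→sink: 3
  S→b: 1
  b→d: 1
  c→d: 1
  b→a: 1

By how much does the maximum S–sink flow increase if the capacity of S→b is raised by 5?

1

Original max flow = 2.
After raising cap(S→b), augmenting paths through that edge carry 1 more unit.
New max flow = 3. Increase = 1.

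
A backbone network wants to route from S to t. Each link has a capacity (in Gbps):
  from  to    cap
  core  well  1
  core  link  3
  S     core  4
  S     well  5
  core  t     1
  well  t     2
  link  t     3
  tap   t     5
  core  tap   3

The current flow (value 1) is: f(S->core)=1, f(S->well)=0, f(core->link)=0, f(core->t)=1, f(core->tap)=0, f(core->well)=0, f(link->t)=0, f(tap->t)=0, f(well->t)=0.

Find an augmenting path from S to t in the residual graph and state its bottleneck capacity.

S->well->t, bottleneck 2

Residual along S->well->t: S->well: 5, well->t: 2.
Bottleneck = min = 2.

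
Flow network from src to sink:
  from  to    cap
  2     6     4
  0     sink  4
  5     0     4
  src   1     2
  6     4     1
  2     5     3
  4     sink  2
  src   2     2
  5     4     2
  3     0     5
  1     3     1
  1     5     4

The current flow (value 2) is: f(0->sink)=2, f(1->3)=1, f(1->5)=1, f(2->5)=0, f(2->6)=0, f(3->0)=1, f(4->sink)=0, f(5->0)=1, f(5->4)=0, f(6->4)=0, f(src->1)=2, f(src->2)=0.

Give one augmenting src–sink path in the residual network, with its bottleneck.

src->2->5->0->sink, bottleneck 2

Residual along src->2->5->0->sink: src->2: 2, 2->5: 3, 5->0: 3, 0->sink: 2.
Bottleneck = min = 2.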